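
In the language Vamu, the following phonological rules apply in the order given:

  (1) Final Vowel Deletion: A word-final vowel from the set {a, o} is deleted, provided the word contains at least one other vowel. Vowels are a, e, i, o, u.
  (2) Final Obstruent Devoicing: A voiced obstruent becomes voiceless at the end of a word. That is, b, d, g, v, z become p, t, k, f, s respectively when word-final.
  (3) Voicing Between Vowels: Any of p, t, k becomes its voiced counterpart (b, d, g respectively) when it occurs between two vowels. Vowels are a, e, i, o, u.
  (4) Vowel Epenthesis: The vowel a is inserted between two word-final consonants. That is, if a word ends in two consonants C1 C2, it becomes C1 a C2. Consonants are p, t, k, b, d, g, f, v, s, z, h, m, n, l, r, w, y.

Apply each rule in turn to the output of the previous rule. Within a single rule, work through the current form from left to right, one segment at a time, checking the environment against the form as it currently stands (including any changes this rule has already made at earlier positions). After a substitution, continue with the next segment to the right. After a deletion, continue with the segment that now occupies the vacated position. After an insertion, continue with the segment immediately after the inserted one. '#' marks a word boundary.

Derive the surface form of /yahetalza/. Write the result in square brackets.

(1) Final Vowel Deletion: [yahetalza] → [yahetalz]
(2) Final Obstruent Devoicing: [yahetalz] → [yahetals]
(3) Voicing Between Vowels: [yahetals] → [yahedals]
(4) Vowel Epenthesis: [yahedals] → [yahedalas]

[yahedalas]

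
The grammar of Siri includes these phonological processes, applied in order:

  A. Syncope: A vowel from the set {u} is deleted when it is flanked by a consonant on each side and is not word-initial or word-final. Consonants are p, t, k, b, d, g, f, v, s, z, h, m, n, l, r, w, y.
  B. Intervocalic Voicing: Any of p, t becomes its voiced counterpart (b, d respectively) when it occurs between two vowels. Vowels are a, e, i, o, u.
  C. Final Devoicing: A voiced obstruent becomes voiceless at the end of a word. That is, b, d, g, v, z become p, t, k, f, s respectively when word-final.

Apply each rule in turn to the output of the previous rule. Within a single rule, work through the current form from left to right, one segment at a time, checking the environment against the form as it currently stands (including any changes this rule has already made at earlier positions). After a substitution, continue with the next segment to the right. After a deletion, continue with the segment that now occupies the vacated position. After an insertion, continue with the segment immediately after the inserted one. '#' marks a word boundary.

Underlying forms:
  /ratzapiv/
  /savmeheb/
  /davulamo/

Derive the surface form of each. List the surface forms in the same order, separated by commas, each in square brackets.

/ratzapiv/:
  A Syncope: no change — [ratzapiv]
  B Intervocalic Voicing: [ratzapiv] → [ratzabiv]
  C Final Devoicing: [ratzabiv] → [ratzabif]
/savmeheb/:
  A Syncope: no change — [savmeheb]
  B Intervocalic Voicing: no change — [savmeheb]
  C Final Devoicing: [savmeheb] → [savmehep]
/davulamo/:
  A Syncope: [davulamo] → [davlamo]
  B Intervocalic Voicing: no change — [davlamo]
  C Final Devoicing: no change — [davlamo]

[ratzabif], [savmehep], [davlamo]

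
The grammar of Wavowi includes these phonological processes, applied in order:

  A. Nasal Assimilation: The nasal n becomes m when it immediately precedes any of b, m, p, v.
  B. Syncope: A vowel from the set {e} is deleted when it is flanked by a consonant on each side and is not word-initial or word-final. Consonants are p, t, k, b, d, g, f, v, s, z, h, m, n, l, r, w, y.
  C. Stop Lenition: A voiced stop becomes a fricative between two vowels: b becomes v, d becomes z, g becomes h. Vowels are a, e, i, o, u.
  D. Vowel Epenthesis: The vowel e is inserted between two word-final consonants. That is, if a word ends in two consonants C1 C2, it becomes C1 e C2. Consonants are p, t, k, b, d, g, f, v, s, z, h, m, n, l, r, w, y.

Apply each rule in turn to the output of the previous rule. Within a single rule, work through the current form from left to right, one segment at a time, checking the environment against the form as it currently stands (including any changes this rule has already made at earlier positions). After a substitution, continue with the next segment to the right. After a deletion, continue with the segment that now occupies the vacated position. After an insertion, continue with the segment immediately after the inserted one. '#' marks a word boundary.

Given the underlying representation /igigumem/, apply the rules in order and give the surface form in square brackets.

A Nasal Assimilation: no change — [igigumem]
B Syncope: [igigumem] → [igigumm]
C Stop Lenition: [igigumm] → [ihihumm]
D Vowel Epenthesis: [ihihumm] → [ihihumem]

[ihihumem]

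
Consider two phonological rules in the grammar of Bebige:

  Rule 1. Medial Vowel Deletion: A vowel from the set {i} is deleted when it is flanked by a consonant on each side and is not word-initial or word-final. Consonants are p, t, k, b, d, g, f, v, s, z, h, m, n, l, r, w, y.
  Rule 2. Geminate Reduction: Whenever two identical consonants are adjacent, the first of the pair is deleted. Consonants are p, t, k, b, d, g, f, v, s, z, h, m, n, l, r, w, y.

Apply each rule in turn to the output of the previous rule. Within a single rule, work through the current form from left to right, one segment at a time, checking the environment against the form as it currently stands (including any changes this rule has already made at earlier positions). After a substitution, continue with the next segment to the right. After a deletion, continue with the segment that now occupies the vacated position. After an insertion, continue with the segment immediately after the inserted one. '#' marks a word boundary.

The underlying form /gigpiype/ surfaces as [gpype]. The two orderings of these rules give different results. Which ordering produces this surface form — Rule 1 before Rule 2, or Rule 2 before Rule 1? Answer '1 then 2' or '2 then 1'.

1 then 2

Order 1 then 2:
  1 Medial Vowel Deletion: [gigpiype] → [ggpype]
  2 Geminate Reduction: [ggpype] → [gpype]
  result: [gpype]
Order 2 then 1:
  2 Geminate Reduction: no change — [gigpiype]
  1 Medial Vowel Deletion: [gigpiype] → [ggpype]
  result: [ggpype]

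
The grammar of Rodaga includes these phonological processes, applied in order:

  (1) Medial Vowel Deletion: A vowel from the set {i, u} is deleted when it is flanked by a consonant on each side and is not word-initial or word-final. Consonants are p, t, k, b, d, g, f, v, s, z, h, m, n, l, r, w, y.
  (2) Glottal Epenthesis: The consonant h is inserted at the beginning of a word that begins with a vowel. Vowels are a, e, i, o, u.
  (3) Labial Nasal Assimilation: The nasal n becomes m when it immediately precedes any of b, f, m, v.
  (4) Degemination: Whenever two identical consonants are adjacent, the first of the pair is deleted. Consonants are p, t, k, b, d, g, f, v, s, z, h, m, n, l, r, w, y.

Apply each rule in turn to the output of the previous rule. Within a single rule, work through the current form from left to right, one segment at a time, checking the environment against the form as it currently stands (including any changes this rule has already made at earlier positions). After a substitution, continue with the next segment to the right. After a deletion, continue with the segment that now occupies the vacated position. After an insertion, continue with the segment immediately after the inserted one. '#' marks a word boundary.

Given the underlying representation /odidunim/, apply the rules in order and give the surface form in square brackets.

[hodm]

(1) Medial Vowel Deletion: [odidunim] → [oddnm]
(2) Glottal Epenthesis: [oddnm] → [hoddnm]
(3) Labial Nasal Assimilation: [hoddnm] → [hoddmm]
(4) Degemination: [hoddmm] → [hodm]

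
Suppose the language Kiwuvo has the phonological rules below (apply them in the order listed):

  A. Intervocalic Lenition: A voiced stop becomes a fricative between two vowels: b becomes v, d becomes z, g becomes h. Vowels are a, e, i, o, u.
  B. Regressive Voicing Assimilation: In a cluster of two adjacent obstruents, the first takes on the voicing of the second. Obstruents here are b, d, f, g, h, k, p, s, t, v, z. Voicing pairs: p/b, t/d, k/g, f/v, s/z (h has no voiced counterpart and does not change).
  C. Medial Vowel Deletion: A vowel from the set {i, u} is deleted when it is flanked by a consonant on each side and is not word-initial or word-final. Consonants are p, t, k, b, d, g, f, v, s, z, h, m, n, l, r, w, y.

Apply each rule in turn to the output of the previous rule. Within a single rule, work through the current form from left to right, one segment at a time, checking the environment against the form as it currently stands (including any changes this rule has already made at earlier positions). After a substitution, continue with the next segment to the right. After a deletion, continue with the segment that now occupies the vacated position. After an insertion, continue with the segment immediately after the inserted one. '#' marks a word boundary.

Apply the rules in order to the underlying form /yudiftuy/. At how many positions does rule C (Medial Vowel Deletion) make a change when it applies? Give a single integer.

3

A Intervocalic Lenition: [yudiftuy] → [yuziftuy]
B Regressive Voicing Assimilation: no change — [yuziftuy]
C Medial Vowel Deletion: [yuziftuy] → [yzfty]
Rule C changed 3 position(s).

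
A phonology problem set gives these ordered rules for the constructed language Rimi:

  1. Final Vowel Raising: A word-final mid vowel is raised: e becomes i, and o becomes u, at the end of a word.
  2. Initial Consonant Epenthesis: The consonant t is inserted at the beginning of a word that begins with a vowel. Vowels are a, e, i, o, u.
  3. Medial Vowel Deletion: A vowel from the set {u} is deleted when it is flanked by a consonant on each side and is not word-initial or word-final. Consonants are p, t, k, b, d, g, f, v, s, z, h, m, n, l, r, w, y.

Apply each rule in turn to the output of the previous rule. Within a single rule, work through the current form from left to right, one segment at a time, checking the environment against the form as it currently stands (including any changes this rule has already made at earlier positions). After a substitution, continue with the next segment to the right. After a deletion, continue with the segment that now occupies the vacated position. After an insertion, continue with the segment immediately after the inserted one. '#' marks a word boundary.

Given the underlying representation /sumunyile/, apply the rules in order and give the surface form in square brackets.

1 Final Vowel Raising: [sumunyile] → [sumunyili]
2 Initial Consonant Epenthesis: no change — [sumunyili]
3 Medial Vowel Deletion: [sumunyili] → [smnyili]

[smnyili]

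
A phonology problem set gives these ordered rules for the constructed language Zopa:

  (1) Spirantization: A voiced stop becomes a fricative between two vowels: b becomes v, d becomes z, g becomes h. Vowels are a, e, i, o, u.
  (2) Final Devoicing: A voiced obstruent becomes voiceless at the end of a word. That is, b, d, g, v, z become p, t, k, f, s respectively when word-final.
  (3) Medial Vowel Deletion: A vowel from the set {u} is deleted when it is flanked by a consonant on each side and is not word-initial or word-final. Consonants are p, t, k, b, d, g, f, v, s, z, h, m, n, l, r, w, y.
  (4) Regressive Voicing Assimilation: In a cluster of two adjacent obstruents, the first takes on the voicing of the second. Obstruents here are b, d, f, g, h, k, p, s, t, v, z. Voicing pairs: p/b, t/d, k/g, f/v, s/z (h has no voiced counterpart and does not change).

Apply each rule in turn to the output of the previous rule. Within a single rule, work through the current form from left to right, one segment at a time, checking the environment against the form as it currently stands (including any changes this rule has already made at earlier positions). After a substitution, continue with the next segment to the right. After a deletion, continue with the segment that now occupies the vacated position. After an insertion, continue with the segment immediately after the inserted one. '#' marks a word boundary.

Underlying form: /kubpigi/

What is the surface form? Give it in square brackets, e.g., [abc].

[gppihi]

(1) Spirantization: [kubpigi] → [kubpihi]
(2) Final Devoicing: no change — [kubpihi]
(3) Medial Vowel Deletion: [kubpihi] → [kbpihi]
(4) Regressive Voicing Assimilation: [kbpihi] → [gppihi]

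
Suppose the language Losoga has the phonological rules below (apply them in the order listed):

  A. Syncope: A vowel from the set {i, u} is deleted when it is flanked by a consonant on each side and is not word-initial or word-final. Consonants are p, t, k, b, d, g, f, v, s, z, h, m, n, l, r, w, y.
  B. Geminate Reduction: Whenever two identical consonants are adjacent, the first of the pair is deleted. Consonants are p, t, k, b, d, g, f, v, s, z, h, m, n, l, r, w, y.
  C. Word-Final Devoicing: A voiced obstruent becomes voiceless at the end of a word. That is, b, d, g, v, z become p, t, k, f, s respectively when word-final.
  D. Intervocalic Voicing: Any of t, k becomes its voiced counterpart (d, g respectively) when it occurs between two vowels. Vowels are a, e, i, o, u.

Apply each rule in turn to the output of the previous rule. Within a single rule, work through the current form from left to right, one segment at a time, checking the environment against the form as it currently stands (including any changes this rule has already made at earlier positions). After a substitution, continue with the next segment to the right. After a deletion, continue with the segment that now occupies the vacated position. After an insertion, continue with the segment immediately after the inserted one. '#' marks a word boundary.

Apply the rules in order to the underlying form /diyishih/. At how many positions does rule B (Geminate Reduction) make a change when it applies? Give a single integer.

1

A Syncope: [diyishih] → [dyshh]
B Geminate Reduction: [dyshh] → [dysh]
C Word-Final Devoicing: no change — [dysh]
D Intervocalic Voicing: no change — [dysh]
Rule B changed 1 position(s).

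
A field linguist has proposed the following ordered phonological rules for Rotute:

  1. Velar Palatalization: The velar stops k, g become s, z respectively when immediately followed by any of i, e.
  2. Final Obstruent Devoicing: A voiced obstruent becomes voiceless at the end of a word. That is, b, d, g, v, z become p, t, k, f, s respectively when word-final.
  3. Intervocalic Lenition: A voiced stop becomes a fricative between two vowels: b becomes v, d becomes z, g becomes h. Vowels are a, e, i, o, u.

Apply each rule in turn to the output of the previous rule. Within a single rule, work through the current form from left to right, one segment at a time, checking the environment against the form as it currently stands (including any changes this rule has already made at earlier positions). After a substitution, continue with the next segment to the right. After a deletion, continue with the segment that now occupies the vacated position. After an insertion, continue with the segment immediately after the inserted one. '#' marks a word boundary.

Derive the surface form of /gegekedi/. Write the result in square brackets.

1 Velar Palatalization: [gegekedi] → [zezesedi]
2 Final Obstruent Devoicing: no change — [zezesedi]
3 Intervocalic Lenition: [zezesedi] → [zezesezi]

[zezesezi]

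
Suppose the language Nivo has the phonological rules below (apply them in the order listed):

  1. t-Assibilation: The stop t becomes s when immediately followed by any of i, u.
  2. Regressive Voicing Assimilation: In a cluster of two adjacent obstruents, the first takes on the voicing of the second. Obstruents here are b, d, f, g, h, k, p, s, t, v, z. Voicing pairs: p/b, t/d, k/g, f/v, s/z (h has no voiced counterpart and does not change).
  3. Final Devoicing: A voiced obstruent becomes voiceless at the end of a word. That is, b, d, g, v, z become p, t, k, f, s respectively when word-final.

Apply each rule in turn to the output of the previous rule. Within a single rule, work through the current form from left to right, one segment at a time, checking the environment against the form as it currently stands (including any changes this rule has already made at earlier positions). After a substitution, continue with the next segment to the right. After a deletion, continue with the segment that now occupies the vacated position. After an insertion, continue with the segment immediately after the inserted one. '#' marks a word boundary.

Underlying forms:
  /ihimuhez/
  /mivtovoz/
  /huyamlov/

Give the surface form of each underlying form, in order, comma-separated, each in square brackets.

[ihimuhes], [miftovos], [huyamlof]

/ihimuhez/:
  1 t-Assibilation: no change — [ihimuhez]
  2 Regressive Voicing Assimilation: no change — [ihimuhez]
  3 Final Devoicing: [ihimuhez] → [ihimuhes]
/mivtovoz/:
  1 t-Assibilation: no change — [mivtovoz]
  2 Regressive Voicing Assimilation: [mivtovoz] → [miftovoz]
  3 Final Devoicing: [miftovoz] → [miftovos]
/huyamlov/:
  1 t-Assibilation: no change — [huyamlov]
  2 Regressive Voicing Assimilation: no change — [huyamlov]
  3 Final Devoicing: [huyamlov] → [huyamlof]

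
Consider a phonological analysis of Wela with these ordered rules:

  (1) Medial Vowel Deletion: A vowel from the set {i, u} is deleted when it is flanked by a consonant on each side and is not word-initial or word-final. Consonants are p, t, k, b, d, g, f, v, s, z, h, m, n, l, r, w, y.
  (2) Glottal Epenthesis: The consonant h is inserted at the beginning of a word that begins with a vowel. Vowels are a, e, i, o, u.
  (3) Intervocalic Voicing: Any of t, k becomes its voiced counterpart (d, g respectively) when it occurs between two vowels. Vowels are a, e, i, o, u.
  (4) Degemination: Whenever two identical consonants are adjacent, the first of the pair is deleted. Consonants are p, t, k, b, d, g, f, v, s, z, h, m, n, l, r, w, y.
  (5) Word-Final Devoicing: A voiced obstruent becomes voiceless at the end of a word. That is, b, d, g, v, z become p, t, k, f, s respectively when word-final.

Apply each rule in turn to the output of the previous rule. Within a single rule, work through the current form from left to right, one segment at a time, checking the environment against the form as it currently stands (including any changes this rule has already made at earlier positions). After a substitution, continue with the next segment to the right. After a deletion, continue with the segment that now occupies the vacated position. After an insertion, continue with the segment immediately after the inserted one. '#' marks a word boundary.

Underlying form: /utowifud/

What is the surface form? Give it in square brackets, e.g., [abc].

(1) Medial Vowel Deletion: [utowifud] → [utowfd]
(2) Glottal Epenthesis: [utowfd] → [hutowfd]
(3) Intervocalic Voicing: [hutowfd] → [hudowfd]
(4) Degemination: no change — [hudowfd]
(5) Word-Final Devoicing: [hudowfd] → [hudowft]

[hudowft]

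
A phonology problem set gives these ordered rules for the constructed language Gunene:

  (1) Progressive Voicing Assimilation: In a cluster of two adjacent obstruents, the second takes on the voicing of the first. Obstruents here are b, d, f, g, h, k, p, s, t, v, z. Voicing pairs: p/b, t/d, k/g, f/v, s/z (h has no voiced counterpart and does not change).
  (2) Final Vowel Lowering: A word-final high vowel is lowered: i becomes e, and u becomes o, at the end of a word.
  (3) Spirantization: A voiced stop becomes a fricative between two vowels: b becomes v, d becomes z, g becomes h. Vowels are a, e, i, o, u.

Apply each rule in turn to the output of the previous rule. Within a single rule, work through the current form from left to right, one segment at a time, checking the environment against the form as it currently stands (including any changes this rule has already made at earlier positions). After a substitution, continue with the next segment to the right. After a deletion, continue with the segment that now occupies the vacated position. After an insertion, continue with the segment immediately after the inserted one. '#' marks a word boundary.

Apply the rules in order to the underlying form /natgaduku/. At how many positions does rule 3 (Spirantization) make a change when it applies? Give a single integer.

(1) Progressive Voicing Assimilation: [natgaduku] → [natkaduku]
(2) Final Vowel Lowering: [natkaduku] → [natkaduko]
(3) Spirantization: [natkaduko] → [natkazuko]
Rule 3 changed 1 position(s).

1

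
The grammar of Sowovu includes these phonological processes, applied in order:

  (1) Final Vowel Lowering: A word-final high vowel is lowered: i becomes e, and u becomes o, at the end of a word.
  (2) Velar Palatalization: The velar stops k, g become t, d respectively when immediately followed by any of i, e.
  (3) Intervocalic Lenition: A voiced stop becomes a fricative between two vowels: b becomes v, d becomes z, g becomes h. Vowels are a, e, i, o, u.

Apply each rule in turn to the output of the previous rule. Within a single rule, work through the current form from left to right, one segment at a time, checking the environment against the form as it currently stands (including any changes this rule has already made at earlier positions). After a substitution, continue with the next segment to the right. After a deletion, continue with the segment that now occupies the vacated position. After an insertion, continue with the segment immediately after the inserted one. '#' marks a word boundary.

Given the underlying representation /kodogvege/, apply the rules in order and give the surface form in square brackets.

[kozogveze]

(1) Final Vowel Lowering: no change — [kodogvege]
(2) Velar Palatalization: [kodogvege] → [kodogvede]
(3) Intervocalic Lenition: [kodogvede] → [kozogveze]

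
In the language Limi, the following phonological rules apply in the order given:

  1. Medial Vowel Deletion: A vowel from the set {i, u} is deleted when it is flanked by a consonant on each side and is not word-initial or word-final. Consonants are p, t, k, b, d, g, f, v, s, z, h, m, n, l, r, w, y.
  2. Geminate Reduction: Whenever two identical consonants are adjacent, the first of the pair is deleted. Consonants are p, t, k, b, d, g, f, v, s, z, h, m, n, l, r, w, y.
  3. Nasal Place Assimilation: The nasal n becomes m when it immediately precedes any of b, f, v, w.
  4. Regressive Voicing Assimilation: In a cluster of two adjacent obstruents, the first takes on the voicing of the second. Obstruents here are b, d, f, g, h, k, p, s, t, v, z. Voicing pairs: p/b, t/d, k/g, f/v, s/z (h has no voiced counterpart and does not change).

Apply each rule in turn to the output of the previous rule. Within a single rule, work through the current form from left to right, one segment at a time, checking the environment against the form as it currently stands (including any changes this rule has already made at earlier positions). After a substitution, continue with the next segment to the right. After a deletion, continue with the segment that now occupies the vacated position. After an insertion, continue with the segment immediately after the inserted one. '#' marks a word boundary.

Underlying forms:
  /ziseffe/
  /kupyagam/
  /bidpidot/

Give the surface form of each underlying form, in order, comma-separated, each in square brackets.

[ssefe], [kpyagam], [btbdot]

/ziseffe/:
  1 Medial Vowel Deletion: [ziseffe] → [zseffe]
  2 Geminate Reduction: [zseffe] → [zsefe]
  3 Nasal Place Assimilation: no change — [zsefe]
  4 Regressive Voicing Assimilation: [zsefe] → [ssefe]
/kupyagam/:
  1 Medial Vowel Deletion: [kupyagam] → [kpyagam]
  2 Geminate Reduction: no change — [kpyagam]
  3 Nasal Place Assimilation: no change — [kpyagam]
  4 Regressive Voicing Assimilation: no change — [kpyagam]
/bidpidot/:
  1 Medial Vowel Deletion: [bidpidot] → [bdpdot]
  2 Geminate Reduction: no change — [bdpdot]
  3 Nasal Place Assimilation: no change — [bdpdot]
  4 Regressive Voicing Assimilation: [bdpdot] → [btbdot]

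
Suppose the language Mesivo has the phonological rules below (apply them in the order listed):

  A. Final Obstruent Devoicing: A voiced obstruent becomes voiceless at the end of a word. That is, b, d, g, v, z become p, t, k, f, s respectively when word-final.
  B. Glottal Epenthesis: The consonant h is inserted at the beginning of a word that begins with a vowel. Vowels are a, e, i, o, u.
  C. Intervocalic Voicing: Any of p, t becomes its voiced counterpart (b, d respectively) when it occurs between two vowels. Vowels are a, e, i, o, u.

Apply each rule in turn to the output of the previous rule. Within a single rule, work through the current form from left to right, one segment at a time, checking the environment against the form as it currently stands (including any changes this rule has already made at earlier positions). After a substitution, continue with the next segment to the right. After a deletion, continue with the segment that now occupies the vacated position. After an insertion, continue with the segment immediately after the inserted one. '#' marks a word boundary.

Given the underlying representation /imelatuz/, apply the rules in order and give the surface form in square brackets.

[himeladus]

A Final Obstruent Devoicing: [imelatuz] → [imelatus]
B Glottal Epenthesis: [imelatus] → [himelatus]
C Intervocalic Voicing: [himelatus] → [himeladus]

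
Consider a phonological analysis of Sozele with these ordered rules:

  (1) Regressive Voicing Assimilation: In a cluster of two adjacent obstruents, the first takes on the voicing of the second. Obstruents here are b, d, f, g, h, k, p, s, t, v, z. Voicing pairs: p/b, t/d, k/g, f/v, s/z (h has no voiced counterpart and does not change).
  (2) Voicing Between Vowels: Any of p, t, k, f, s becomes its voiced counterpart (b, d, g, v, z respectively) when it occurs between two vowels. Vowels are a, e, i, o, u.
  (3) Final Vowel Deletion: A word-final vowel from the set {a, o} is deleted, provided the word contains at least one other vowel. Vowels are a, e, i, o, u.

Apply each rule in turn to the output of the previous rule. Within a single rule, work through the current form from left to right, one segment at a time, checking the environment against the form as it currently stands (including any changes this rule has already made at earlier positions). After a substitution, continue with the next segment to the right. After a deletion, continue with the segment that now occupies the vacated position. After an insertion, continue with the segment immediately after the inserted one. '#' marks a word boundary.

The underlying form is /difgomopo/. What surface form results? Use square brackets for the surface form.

[divgomob]

(1) Regressive Voicing Assimilation: [difgomopo] → [divgomopo]
(2) Voicing Between Vowels: [divgomopo] → [divgomobo]
(3) Final Vowel Deletion: [divgomobo] → [divgomob]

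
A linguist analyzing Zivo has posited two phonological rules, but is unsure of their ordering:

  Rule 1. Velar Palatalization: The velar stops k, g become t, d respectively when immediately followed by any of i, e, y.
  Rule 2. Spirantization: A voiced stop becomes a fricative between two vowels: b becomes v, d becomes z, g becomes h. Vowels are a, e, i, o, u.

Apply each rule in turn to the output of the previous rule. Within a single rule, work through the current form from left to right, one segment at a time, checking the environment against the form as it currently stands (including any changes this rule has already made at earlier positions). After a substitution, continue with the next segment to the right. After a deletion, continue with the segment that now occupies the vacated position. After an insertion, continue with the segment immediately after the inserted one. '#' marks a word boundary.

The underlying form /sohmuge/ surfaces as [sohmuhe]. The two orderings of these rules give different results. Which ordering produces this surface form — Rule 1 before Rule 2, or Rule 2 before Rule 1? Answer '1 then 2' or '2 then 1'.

Order 1 then 2:
  1 Velar Palatalization: [sohmuge] → [sohmude]
  2 Spirantization: [sohmude] → [sohmuze]
  result: [sohmuze]
Order 2 then 1:
  2 Spirantization: [sohmuge] → [sohmuhe]
  1 Velar Palatalization: no change — [sohmuhe]
  result: [sohmuhe]

2 then 1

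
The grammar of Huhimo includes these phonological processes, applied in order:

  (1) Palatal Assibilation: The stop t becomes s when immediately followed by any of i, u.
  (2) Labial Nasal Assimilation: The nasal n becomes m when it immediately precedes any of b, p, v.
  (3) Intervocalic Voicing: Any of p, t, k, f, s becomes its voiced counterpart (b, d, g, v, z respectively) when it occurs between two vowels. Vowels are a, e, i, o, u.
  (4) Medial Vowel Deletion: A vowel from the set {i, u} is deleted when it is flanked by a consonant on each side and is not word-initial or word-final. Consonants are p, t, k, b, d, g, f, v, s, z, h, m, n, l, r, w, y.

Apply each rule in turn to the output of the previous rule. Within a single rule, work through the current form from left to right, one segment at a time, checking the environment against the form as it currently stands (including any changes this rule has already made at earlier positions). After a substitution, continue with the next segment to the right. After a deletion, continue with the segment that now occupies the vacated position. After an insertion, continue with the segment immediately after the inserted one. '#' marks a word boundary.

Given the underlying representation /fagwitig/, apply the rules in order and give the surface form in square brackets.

(1) Palatal Assibilation: [fagwitig] → [fagwisig]
(2) Labial Nasal Assimilation: no change — [fagwisig]
(3) Intervocalic Voicing: [fagwisig] → [fagwizig]
(4) Medial Vowel Deletion: [fagwizig] → [fagwzg]

[fagwzg]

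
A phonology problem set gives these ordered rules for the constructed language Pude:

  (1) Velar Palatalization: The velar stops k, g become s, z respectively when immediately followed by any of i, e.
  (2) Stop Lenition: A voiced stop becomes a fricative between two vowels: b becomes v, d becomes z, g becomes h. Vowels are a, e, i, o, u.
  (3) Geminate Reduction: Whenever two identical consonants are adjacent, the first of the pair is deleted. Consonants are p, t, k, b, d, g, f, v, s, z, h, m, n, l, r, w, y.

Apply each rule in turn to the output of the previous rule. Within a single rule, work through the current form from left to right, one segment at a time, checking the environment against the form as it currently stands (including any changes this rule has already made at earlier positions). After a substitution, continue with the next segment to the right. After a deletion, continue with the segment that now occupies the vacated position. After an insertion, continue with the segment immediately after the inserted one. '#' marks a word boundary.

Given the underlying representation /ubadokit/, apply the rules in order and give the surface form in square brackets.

(1) Velar Palatalization: [ubadokit] → [ubadosit]
(2) Stop Lenition: [ubadosit] → [uvazosit]
(3) Geminate Reduction: no change — [uvazosit]

[uvazosit]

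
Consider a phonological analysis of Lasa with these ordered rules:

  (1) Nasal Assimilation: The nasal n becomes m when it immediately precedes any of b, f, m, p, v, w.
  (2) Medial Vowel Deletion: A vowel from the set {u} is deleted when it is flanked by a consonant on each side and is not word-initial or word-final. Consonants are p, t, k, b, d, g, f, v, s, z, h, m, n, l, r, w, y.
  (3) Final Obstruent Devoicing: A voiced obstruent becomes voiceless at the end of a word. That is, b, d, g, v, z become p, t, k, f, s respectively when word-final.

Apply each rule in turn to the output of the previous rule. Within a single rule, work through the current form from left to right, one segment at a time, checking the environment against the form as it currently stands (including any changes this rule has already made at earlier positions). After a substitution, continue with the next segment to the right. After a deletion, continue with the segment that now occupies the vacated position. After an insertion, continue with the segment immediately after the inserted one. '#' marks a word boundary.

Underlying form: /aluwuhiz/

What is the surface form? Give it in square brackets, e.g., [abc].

(1) Nasal Assimilation: no change — [aluwuhiz]
(2) Medial Vowel Deletion: [aluwuhiz] → [alwhiz]
(3) Final Obstruent Devoicing: [alwhiz] → [alwhis]

[alwhis]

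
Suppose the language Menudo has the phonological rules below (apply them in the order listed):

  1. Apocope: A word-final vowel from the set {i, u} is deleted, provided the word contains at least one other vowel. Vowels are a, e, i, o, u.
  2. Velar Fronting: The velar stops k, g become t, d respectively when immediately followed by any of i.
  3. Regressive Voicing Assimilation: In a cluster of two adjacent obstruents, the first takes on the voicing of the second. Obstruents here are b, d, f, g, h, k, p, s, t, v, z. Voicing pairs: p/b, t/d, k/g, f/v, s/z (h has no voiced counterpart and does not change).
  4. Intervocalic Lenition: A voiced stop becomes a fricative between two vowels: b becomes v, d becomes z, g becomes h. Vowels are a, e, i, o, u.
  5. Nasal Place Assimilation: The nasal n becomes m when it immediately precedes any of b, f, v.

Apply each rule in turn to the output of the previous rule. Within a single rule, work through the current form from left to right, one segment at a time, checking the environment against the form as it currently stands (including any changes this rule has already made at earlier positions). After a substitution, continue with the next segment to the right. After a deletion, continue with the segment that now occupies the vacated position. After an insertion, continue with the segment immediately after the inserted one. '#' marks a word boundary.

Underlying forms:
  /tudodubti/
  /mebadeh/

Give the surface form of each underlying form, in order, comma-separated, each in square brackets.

/tudodubti/:
  1 Apocope: [tudodubti] → [tudodubt]
  2 Velar Fronting: no change — [tudodubt]
  3 Regressive Voicing Assimilation: [tudodubt] → [tudodupt]
  4 Intervocalic Lenition: [tudodupt] → [tuzozupt]
  5 Nasal Place Assimilation: no change — [tuzozupt]
/mebadeh/:
  1 Apocope: no change — [mebadeh]
  2 Velar Fronting: no change — [mebadeh]
  3 Regressive Voicing Assimilation: no change — [mebadeh]
  4 Intervocalic Lenition: [mebadeh] → [mevazeh]
  5 Nasal Place Assimilation: no change — [mevazeh]

[tuzozupt], [mevazeh]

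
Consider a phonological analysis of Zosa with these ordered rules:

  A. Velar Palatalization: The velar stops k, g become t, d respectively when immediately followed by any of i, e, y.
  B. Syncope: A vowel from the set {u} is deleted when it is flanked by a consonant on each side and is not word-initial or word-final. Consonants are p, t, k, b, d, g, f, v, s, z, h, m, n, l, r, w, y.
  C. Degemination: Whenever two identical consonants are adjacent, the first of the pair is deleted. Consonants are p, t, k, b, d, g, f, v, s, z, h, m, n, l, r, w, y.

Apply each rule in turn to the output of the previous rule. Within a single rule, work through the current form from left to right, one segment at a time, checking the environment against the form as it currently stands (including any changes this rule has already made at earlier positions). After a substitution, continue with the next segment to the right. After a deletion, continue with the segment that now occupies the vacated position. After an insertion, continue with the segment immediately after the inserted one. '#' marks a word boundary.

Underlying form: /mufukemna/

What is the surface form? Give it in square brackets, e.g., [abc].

[mftemna]

A Velar Palatalization: [mufukemna] → [mufutemna]
B Syncope: [mufutemna] → [mftemna]
C Degemination: no change — [mftemna]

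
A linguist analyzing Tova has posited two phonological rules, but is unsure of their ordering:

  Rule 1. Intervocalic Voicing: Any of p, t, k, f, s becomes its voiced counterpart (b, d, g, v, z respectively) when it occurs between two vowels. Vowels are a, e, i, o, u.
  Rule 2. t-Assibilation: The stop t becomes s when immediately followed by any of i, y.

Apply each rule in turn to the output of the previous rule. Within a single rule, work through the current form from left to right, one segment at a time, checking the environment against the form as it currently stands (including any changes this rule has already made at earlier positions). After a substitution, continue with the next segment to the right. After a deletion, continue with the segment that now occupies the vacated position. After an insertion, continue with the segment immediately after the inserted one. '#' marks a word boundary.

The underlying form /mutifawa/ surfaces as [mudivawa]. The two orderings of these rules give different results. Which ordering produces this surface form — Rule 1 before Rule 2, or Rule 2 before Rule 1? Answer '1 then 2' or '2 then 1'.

1 then 2

Order 1 then 2:
  1 Intervocalic Voicing: [mutifawa] → [mudivawa]
  2 t-Assibilation: no change — [mudivawa]
  result: [mudivawa]
Order 2 then 1:
  2 t-Assibilation: [mutifawa] → [musifawa]
  1 Intervocalic Voicing: [musifawa] → [muzivawa]
  result: [muzivawa]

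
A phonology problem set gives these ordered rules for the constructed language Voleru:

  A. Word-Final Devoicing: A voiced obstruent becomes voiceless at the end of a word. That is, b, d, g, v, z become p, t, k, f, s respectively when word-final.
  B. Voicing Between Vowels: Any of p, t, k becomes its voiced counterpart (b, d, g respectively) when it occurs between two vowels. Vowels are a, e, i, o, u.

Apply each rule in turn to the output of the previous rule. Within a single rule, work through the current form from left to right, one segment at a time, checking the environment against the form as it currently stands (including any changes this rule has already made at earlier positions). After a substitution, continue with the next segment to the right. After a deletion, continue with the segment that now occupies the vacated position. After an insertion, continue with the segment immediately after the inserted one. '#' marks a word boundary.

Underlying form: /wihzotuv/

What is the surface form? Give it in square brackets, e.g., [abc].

A Word-Final Devoicing: [wihzotuv] → [wihzotuf]
B Voicing Between Vowels: [wihzotuf] → [wihzoduf]

[wihzoduf]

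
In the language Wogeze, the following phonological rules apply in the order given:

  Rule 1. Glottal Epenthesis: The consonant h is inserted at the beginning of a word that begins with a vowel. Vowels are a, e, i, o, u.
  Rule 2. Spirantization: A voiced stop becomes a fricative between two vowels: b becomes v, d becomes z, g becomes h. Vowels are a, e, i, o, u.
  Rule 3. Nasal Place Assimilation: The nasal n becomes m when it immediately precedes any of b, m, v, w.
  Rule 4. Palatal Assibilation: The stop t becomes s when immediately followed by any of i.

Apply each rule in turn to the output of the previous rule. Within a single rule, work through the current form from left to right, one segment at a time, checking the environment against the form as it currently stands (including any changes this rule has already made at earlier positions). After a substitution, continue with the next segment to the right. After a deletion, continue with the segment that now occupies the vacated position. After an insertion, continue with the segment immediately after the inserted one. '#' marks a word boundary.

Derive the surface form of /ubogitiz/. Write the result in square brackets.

[huvohisiz]

Rule 1 Glottal Epenthesis: [ubogitiz] → [hubogitiz]
Rule 2 Spirantization: [hubogitiz] → [huvohitiz]
Rule 3 Nasal Place Assimilation: no change — [huvohitiz]
Rule 4 Palatal Assibilation: [huvohitiz] → [huvohisiz]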